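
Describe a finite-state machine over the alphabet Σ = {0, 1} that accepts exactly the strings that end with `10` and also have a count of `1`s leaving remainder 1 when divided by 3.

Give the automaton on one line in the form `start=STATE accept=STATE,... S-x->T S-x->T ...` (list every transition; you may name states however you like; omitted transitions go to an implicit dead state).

Build one automaton per condition and run them in lockstep. One (3 states) tracks how much of the suffix `10` has currently been matched; the other (3 states) tracks the count of `1`s modulo 3. Each combined state is a pair, one component from each; accept when both components accept. After merging equivalent states the machine shrinks.
5 states suffice.
       0  1 
>  A   A  B 
   B   C  D 
 * C   E  D 
   D   D  A 
   E   E  D 
(> = start, * = accepting)

start=A accept=C A-0->A A-1->B B-0->C B-1->D C-0->E C-1->D D-0->D D-1->A E-0->E E-1->D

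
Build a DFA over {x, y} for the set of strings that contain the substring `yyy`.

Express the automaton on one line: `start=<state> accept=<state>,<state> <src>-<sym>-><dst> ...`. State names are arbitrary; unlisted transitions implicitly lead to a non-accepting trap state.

Track how much of `yyy` has been matched so far: state q0 is no progress, q3 is the absorbing accept state reached once `yyy` has occurred. Intermediate states record partial matches; on a mismatch, fall back to the longest reusable overlap.
        x   y  
>  q0   q0  q1 
   q1   q0  q2 
   q2   q0  q3 
 * q3   q3  q3 
(> = start, * = accepting)

start=q0 accept=q3 q0-x->q0 q0-y->q1 q1-x->q0 q1-y->q2 q2-x->q0 q2-y->q3 q3-x->q3 q3-y->q3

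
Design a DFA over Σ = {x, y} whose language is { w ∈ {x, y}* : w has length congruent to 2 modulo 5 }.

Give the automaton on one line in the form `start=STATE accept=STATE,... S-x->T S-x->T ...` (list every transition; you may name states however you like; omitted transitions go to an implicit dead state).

start=A accept=C A-x->B A-y->B B-x->C B-y->C C-x->D C-y->D D-x->E D-y->E E-x->A E-y->A

Count input length modulo 5: every symbol advances one step around the cycle A → B → C → D → E → A. Accept at C.
With 5 states:
       x  y 
>  A   B  B 
   B   C  C 
 * C   D  D 
   D   E  E 
   E   A  A 
(> = start, * = accepting)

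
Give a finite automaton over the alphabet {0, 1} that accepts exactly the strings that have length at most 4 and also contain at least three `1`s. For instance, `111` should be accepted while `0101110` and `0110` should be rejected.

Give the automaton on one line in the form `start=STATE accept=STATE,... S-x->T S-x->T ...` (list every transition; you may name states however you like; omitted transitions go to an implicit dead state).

start=s0 accept=s7,s8 s0-0->s1 s0-1->s2 s1-0->s3 s1-1->s4 s2-0->s4 s2-1->s5 s3-0->s3 s3-1->s3 s4-0->s3 s4-1->s6 s5-0->s6 s5-1->s7 s6-0->s3 s6-1->s8 s7-0->s8 s7-1->s8 s8-0->s3 s8-1->s3

Build one automaton per condition and run them in lockstep. One (6 states) tracks the input length, saturating at 5; the other (5 states) tracks the count of `1`s, saturating at 4. Each combined state is a pair, one component from each; accept when both components accept. After merging equivalent states the machine shrinks.
With 9 states:
        0   1  
>  s0   s1  s2 
   s1   s3  s4 
   s2   s4  s5 
   s3   s3  s3 
   s4   s3  s6 
   s5   s6  s7 
   s6   s3  s8 
 * s7   s8  s8 
 * s8   s3  s3 
(> = start, * = accepting)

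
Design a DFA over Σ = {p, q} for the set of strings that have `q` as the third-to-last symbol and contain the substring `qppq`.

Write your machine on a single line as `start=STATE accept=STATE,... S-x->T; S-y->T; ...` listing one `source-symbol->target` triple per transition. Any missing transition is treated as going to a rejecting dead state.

start=s0; accept=s7,s8,s9,s10; s0-p->s0; s0-q->s1; s1-p->s2; s1-q->s1; s2-p->s3; s2-q->s1; s3-p->s0; s3-q->s4; s4-p->s5; s4-q->s6; s5-p->s7; s5-q->s8; s6-p->s9; s6-q->s10; s7-p->s11; s7-q->s4; s8-p->s5; s8-q->s6; s9-p->s7; s9-q->s8; s10-p->s9; s10-q->s10; s11-p->s11; s11-q->s4

Handle the two conditions separately and then intersect. One (15 states) tracks the last 3 symbols read; the other (5 states) tracks whether and how much of `qppq` has been seen. Each combined state is a pair, one component from each; accept when both components accept. Equivalent product states are then merged.
12 states suffice.
          p    q  
>  s0     s0   s1 
   s1     s2   s1 
   s2     s3   s1 
   s3     s0   s4 
   s4     s5   s6 
   s5     s7   s8 
   s6     s9  s10 
 * s7    s11   s4 
 * s8     s5   s6 
 * s9     s7   s8 
 * s10    s9  s10 
   s11   s11   s4 
(> = start, * = accepting)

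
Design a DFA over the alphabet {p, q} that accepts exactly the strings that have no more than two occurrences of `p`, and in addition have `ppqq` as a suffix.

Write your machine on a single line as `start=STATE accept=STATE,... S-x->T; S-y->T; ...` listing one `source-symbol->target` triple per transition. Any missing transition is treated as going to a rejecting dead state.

start=S0; accept=S9; S0-p->S1; S0-q->S0; S1-p->S2; S1-q->S3; S2-p->S4; S2-q->S5; S3-p->S6; S3-q->S3; S4-p->S4; S4-q->S7; S5-p->S8; S5-q->S9; S6-p->S4; S6-q->S10; S7-p->S8; S7-q->S11; S8-p->S4; S8-q->S12; S9-p->S8; S9-q->S10; S10-p->S8; S10-q->S10; S11-p->S8; S11-q->S12; S12-p->S8; S12-q->S12

Run two small machines in parallel and take their product. The first has 4 states tracking the count of `p`s, saturating at 3; the second has 5 states tracking how much of the suffix `ppqq` has currently been matched. A product state is a pair (one from each), accepting exactly when both do.
A 13-state machine:
          p    q  
>  S0     S1   S0 
   S1     S2   S3 
   S2     S4   S5 
   S3     S6   S3 
   S4     S4   S7 
   S5     S8   S9 
   S6     S4  S10 
   S7     S8  S11 
   S8     S4  S12 
 * S9     S8  S10 
   S10    S8  S10 
   S11    S8  S12 
   S12    S8  S12 
(> = start, * = accepting)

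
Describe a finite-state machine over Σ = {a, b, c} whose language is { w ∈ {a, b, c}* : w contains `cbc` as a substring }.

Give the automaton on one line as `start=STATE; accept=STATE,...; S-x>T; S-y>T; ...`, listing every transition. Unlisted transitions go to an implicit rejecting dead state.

Track how much of `cbc` has been matched so far: state q0 is no progress, q3 is the absorbing accept state reached once `cbc` has occurred. Intermediate states record partial matches; on a mismatch, fall back to the longest reusable overlap.
With 4 states:
        a   b   c  
>  q0   q0  q0  q1 
   q1   q0  q2  q1 
   q2   q0  q0  q3 
 * q3   q3  q3  q3 
(> = start, * = accepting)

start=q0; accept=q3; q0-a>q0; q0-b>q0; q0-c>q1; q1-a>q0; q1-b>q2; q1-c>q1; q2-a>q0; q2-b>q0; q2-c>q3; q3-a>q3; q3-b>q3; q3-c>q3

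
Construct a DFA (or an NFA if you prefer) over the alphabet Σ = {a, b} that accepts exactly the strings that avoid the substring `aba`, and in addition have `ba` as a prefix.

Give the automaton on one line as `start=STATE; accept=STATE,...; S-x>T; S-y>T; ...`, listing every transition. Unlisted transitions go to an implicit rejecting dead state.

start=q0; accept=q4,q7,q9; q0-a>q1; q0-b>q2; q1-a>q1; q1-b>q3; q2-a>q4; q2-b>q5; q3-a>q6; q3-b>q5; q4-a>q4; q4-b>q7; q5-a>q1; q5-b>q5; q6-a>q6; q6-b>q6; q7-a>q8; q7-b>q9; q8-a>q8; q8-b>q8; q9-a>q4; q9-b>q9

Handle the two conditions separately and then intersect. One (4 states) tracks partial matches of the forbidden pattern `aba`; the other (4 states) tracks whether the input so far still matches the prefix `ba`. Each combined state is a pair, one component from each; accept when both components accept.
        a   b  
>  q0   q1  q2 
   q1   q1  q3 
   q2   q4  q5 
   q3   q6  q5 
 * q4   q4  q7 
   q5   q1  q5 
   q6   q6  q6 
 * q7   q8  q9 
   q8   q8  q8 
 * q9   q4  q9 
(> = start, * = accepting)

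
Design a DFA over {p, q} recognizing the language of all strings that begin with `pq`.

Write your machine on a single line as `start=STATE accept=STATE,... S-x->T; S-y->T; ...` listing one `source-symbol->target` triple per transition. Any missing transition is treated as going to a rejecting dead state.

start=A; accept=C; A-p->B; A-q->D; B-p->D; B-q->C; C-p->C; C-q->C; D-p->D; D-q->D

Check the first 2 symbols one by one: A through B record how many have matched `pq` so far; any wrong symbol goes to the dead state D. After all 2 match we enter the accepting sink C.
4 states suffice.
       p  q 
>  A   B  D 
   B   D  C 
 * C   C  C 
   D   D  D 
(> = start, * = accepting)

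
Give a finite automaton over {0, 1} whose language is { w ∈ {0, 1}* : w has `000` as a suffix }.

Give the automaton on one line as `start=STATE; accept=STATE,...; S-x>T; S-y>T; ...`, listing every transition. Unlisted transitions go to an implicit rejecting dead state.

Let each state record the length of the longest suffix of the input read so far that is also a prefix of `000`. S1 means the last symbol is `0`; S2 means the last 2 symbols are `00`; S3 means the last 3 symbols are `000`. Accept only at S3, where the string currently ends in `000`.
A 4-state machine:
        0   1  
>  S0   S1  S0 
   S1   S2  S0 
   S2   S3  S0 
 * S3   S3  S0 
(> = start, * = accepting)

start=S0; accept=S3; S0-0>S1; S0-1>S0; S1-0>S2; S1-1>S0; S2-0>S3; S2-1>S0; S3-0>S3; S3-1>S0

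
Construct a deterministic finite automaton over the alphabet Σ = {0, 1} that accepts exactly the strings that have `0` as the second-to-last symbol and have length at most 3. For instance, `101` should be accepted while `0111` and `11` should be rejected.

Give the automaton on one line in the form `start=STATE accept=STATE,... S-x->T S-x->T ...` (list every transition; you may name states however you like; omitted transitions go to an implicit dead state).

start=S0 accept=S3,S4,S7,S8 S0-0->S1 S0-1->S2 S1-0->S3 S1-1->S4 S2-0->S5 S2-1->S6 S3-0->S7 S3-1->S8 S4-0->S9 S4-1->S10 S5-0->S7 S5-1->S8 S6-0->S9 S6-1->S10 S7-0->S11 S7-1->S12 S8-0->S13 S8-1->S14 S9-0->S11 S9-1->S12 S10-0->S13 S10-1->S14 S11-0->S11 S11-1->S12 S12-0->S13 S12-1->S14 S13-0->S11 S13-1->S12 S14-0->S13 S14-1->S14

Run two small machines in parallel and take their product. The first has 7 states tracking the last 2 symbols read; the second has 5 states tracking the input length, saturating at 4. A product state is a pair (one from each), accepting exactly when both do.
          0    1  
>  S0     S1   S2 
   S1     S3   S4 
   S2     S5   S6 
 * S3     S7   S8 
 * S4     S9  S10 
   S5     S7   S8 
   S6     S9  S10 
 * S7    S11  S12 
 * S8    S13  S14 
   S9    S11  S12 
   S10   S13  S14 
   S11   S11  S12 
   S12   S13  S14 
   S13   S11  S12 
   S14   S13  S14 
(> = start, * = accepting)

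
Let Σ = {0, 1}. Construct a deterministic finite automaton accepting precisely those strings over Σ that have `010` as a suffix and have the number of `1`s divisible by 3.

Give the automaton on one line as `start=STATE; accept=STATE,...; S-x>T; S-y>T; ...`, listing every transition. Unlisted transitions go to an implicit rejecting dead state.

Run two small machines in parallel and take their product. One (4 states) tracks how much of the suffix `010` has currently been matched; the other (3 states) tracks the count of `1`s modulo 3. Each combined state is a pair, one component from each; accept when both components accept. Minimizing collapses redundant product states.
A 6-state machine:
        0   1  
>  q0   q0  q1 
   q1   q1  q2 
   q2   q3  q0 
   q3   q3  q4 
   q4   q5  q1 
 * q5   q0  q1 
(> = start, * = accepting)

start=q0; accept=q5; q0-0>q0; q0-1>q1; q1-0>q1; q1-1>q2; q2-0>q3; q2-1>q0; q3-0>q3; q3-1>q4; q4-0>q5; q4-1>q1; q5-0>q0; q5-1>q1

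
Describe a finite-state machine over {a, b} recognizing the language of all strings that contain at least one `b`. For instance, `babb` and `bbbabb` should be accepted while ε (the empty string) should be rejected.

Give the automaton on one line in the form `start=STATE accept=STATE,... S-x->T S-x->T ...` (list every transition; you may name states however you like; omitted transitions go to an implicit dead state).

Only the number of `b`s matters, and only up to 2. Make a chain s0 → s1 → s2 advanced by each `b` (with s2 absorbing); every other symbol self-loops. The accepting set is {s1, s2}.
3 states suffice.
        a   b  
>  s0   s0  s1 
 * s1   s1  s2 
 * s2   s2  s2 
(> = start, * = accepting)

start=s0 accept=s1,s2 s0-a->s0 s0-b->s1 s1-a->s1 s1-b->s2 s2-a->s2 s2-b->s2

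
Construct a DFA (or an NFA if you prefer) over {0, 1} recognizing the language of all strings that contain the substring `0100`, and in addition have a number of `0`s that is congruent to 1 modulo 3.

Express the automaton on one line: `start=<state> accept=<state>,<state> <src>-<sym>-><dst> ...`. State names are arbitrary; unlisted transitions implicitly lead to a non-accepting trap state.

Build one automaton per condition and run them in lockstep. The first has 5 states tracking whether and how much of `0100` has been seen; the second has 3 states tracking the count of `0`s modulo 3. A product state is a pair (one from each), accepting exactly when both do.
A 15-state machine:
          0    1  
>  q0     q1   q0 
   q1     q2   q3 
   q2     q4   q5 
   q3     q6   q7 
   q4     q1   q8 
   q5     q9  q10 
   q6    q11   q5 
   q7     q2   q7 
   q8    q12   q0 
   q9    q13   q8 
   q10    q4  q10 
   q11   q13  q11 
   q12   q14   q3 
 * q13   q14  q13 
   q14   q11  q14 
(> = start, * = accepting)

start=q0 accept=q13 q0-0->q1 q0-1->q0 q1-0->q2 q1-1->q3 q2-0->q4 q2-1->q5 q3-0->q6 q3-1->q7 q4-0->q1 q4-1->q8 q5-0->q9 q5-1->q10 q6-0->q11 q6-1->q5 q7-0->q2 q7-1->q7 q8-0->q12 q8-1->q0 q9-0->q13 q9-1->q8 q10-0->q4 q10-1->q10 q11-0->q13 q11-1->q11 q12-0->q14 q12-1->q3 q13-0->q14 q13-1->q13 q14-0->q11 q14-1->q14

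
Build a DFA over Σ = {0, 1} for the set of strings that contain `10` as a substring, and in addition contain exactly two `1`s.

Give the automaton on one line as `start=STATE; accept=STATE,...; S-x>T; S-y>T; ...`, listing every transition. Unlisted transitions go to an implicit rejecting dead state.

Run two small machines in parallel and take their product. One (3 states) tracks whether and how much of `10` has been seen; the other (4 states) tracks the count of `1`s, saturating at 3. Each combined state is a pair, one component from each; accept when both components accept. Equivalent product states are then merged.
        0   1  
>  q0   q0  q1 
   q1   q2  q3 
   q2   q2  q4 
   q3   q4  q5 
 * q4   q4  q5 
   q5   q5  q5 
(> = start, * = accepting)

start=q0; accept=q4; q0-0>q0; q0-1>q1; q1-0>q2; q1-1>q3; q2-0>q2; q2-1>q4; q3-0>q4; q3-1>q5; q4-0>q4; q4-1>q5; q5-0>q5; q5-1>q5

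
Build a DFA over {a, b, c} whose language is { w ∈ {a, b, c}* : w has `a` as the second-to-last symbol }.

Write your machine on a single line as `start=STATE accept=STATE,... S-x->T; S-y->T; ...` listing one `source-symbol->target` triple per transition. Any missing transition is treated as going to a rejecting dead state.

start=q0; accept=q4,q5,q6; q0-a->q1; q0-b->q2; q0-c->q3; q1-a->q4; q1-b->q5; q1-c->q6; q2-a->q7; q2-b->q8; q2-c->q9; q3-a->q10; q3-b->q11; q3-c->q12; q4-a->q4; q4-b->q5; q4-c->q6; q5-a->q7; q5-b->q8; q5-c->q9; q6-a->q10; q6-b->q11; q6-c->q12; q7-a->q4; q7-b->q5; q7-c->q6; q8-a->q7; q8-b->q8; q8-c->q9; q9-a->q10; q9-b->q11; q9-c->q12; q10-a->q4; q10-b->q5; q10-c->q6; q11-a->q7; q11-b->q8; q11-c->q9; q12-a->q10; q12-b->q11; q12-c->q12

A DFA must remember the last 2 symbols (since which symbol is second-to-last isn't known until the input ends). Use one state per possible window of the last ≤2 symbols; accept from those whose window starts with `a`.
With 13 states:
          a    b    c  
>  q0     q1   q2   q3 
   q1     q4   q5   q6 
   q2     q7   q8   q9 
   q3    q10  q11  q12 
 * q4     q4   q5   q6 
 * q5     q7   q8   q9 
 * q6    q10  q11  q12 
   q7     q4   q5   q6 
   q8     q7   q8   q9 
   q9    q10  q11  q12 
   q10    q4   q5   q6 
   q11    q7   q8   q9 
   q12   q10  q11  q12 
(> = start, * = accepting)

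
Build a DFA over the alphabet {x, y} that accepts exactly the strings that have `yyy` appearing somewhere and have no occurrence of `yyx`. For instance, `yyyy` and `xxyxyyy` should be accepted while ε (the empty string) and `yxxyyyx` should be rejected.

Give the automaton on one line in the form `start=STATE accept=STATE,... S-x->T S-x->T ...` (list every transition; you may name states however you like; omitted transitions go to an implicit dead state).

Build one automaton per condition and run them in lockstep. The first has 4 states tracking whether and how much of `yyy` has been seen; the second has 4 states tracking partial matches of the forbidden pattern `yyx`. A product state is a pair (one from each), accepting exactly when both do. After merging equivalent states the machine shrinks.
With 5 states:
        x   y  
>  s0   s0  s1 
   s1   s0  s2 
   s2   s3  s4 
   s3   s3  s3 
 * s4   s3  s4 
(> = start, * = accepting)

start=s0 accept=s4 s0-x->s0 s0-y->s1 s1-x->s0 s1-y->s2 s2-x->s3 s2-y->s4 s3-x->s3 s3-y->s3 s4-x->s3 s4-y->s4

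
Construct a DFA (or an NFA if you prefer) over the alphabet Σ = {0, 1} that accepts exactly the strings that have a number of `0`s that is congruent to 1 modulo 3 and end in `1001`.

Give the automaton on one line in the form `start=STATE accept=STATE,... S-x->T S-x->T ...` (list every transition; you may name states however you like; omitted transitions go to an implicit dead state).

Build one automaton per condition and run them in lockstep. The first has 3 states tracking the count of `0`s modulo 3; the second has 5 states tracking how much of the suffix `1001` has currently been matched. A product state is a pair (one from each), accepting exactly when both do.
A 15-state machine:
          0    1  
>  s0     s1   s2 
   s1     s3   s4 
   s2     s5   s2 
   s3     s0   s6 
   s4     s7   s4 
   s5     s8   s4 
   s6     s9   s6 
   s7    s10   s6 
   s8     s0  s11 
   s9    s12   s2 
   s10    s1  s13 
   s11    s9   s6 
   s12    s3  s14 
   s13    s5   s2 
 * s14    s7   s4 
(> = start, * = accepting)

start=s0 accept=s14 s0-0->s1 s0-1->s2 s1-0->s3 s1-1->s4 s2-0->s5 s2-1->s2 s3-0->s0 s3-1->s6 s4-0->s7 s4-1->s4 s5-0->s8 s5-1->s4 s6-0->s9 s6-1->s6 s7-0->s10 s7-1->s6 s8-0->s0 s8-1->s11 s9-0->s12 s9-1->s2 s10-0->s1 s10-1->s13 s11-0->s9 s11-1->s6 s12-0->s3 s12-1->s14 s13-0->s5 s13-1->s2 s14-0->s7 s14-1->s4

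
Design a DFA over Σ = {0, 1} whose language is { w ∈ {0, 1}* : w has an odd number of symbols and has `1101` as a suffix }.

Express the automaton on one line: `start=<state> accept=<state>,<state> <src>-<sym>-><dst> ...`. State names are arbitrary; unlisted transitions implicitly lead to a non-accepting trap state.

start=q0 accept=q5 q0-0->q1 q0-1->q1 q1-0->q0 q1-1->q2 q2-0->q1 q2-1->q3 q3-0->q4 q3-1->q2 q4-0->q1 q4-1->q5 q5-0->q0 q5-1->q2

Handle the two conditions separately and then intersect. The first has 2 states tracking the input length modulo 2; the second has 5 states tracking how much of the suffix `1101` has currently been matched. A product state is a pair (one from each), accepting exactly when both do. Equivalent product states are then merged.
A 6-state machine:
        0   1  
>  q0   q1  q1 
   q1   q0  q2 
   q2   q1  q3 
   q3   q4  q2 
   q4   q1  q5 
 * q5   q0  q2 
(> = start, * = accepting)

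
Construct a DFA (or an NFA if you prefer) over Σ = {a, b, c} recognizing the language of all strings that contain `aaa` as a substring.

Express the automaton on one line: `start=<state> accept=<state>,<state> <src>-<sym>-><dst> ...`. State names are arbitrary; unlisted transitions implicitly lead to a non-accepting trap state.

start=s0 accept=s3 s0-a->s1 s0-b->s0 s0-c->s0 s1-a->s2 s1-b->s0 s1-c->s0 s2-a->s3 s2-b->s0 s2-c->s0 s3-a->s3 s3-b->s3 s3-c->s3

Track how much of `aaa` has been matched so far: state s0 is no progress, s3 is the absorbing accept state reached once `aaa` has occurred. Intermediate states record partial matches; on a mismatch, fall back to the longest reusable overlap.
        a   b   c  
>  s0   s1  s0  s0 
   s1   s2  s0  s0 
   s2   s3  s0  s0 
 * s3   s3  s3  s3 
(> = start, * = accepting)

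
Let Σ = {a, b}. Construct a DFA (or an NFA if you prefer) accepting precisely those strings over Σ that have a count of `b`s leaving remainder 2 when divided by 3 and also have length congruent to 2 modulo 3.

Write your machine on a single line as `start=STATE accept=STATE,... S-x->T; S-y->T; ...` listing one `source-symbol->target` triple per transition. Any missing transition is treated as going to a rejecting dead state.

Run two small machines in parallel and take their product. One (3 states) tracks the count of `b`s modulo 3; the other (3 states) tracks the input length modulo 3. Each combined state is a pair, one component from each; accept when both components accept.
A 9-state machine:
        a   b  
>  q0   q1  q2 
   q1   q3  q4 
   q2   q4  q5 
   q3   q0  q6 
   q4   q6  q7 
 * q5   q7  q0 
   q6   q2  q8 
   q7   q8  q1 
   q8   q5  q3 
(> = start, * = accepting)

start=q0; accept=q5; q0-a->q1; q0-b->q2; q1-a->q3; q1-b->q4; q2-a->q4; q2-b->q5; q3-a->q0; q3-b->q6; q4-a->q6; q4-b->q7; q5-a->q7; q5-b->q0; q6-a->q2; q6-b->q8; q7-a->q8; q7-b->q1; q8-a->q5; q8-b->q3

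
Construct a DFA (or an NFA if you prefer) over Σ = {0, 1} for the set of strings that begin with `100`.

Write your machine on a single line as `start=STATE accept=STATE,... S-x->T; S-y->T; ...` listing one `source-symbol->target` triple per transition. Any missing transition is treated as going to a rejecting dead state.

Check the first 3 symbols one by one: q0 through q2 record how many have matched `100` so far; any wrong symbol goes to the dead state q4. After all 3 match we enter the accepting sink q3.
5 states suffice.
        0   1  
>  q0   q4  q1 
   q1   q2  q4 
   q2   q3  q4 
 * q3   q3  q3 
   q4   q4  q4 
(> = start, * = accepting)

start=q0; accept=q3; q0-0->q4; q0-1->q1; q1-0->q2; q1-1->q4; q2-0->q3; q2-1->q4; q3-0->q3; q3-1->q3; q4-0->q4; q4-1->q4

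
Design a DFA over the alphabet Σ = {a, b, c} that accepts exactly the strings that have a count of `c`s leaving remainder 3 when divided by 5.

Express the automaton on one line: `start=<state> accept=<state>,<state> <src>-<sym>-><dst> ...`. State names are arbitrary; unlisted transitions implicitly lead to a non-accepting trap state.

The only thing that matters is how many `c`s have appeared, reduced mod 5. Use one state per residue: q0 for 0, …, q4 for 4. Reading `c` moves to the next residue; anything else stays put. q3 is accepting.
A 5-state machine:
        a   b   c  
>  q0   q0  q0  q1 
   q1   q1  q1  q2 
   q2   q2  q2  q3 
 * q3   q3  q3  q4 
   q4   q4  q4  q0 
(> = start, * = accepting)

start=q0 accept=q3 q0-a->q0 q0-b->q0 q0-c->q1 q1-a->q1 q1-b->q1 q1-c->q2 q2-a->q2 q2-b->q2 q2-c->q3 q3-a->q3 q3-b->q3 q3-c->q4 q4-a->q4 q4-b->q4 q4-c->q0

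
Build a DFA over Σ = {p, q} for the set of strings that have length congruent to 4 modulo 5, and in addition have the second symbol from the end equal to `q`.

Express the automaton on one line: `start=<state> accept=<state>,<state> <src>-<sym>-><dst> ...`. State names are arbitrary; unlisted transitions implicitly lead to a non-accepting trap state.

start=S0 accept=S6 S0-p->S1 S0-q->S1 S1-p->S2 S1-q->S2 S2-p->S3 S2-q->S4 S3-p->S5 S3-q->S5 S4-p->S6 S4-q->S6 S5-p->S0 S5-q->S0 S6-p->S0 S6-q->S0

Run two small machines in parallel and take their product. One (5 states) tracks the input length modulo 5; the other (7 states) tracks the last 2 symbols read. Each combined state is a pair, one component from each; accept when both components accept. Minimizing collapses redundant product states.
7 states suffice.
        p   q  
>  S0   S1  S1 
   S1   S2  S2 
   S2   S3  S4 
   S3   S5  S5 
   S4   S6  S6 
   S5   S0  S0 
 * S6   S0  S0 
(> = start, * = accepting)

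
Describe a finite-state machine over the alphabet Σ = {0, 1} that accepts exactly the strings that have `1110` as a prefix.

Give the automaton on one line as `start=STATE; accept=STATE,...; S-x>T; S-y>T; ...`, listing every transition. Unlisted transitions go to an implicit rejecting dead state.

Walk along `1110` while the input agrees: from q0 take `1` to q1, and so on. Any deviation drops to the rejecting sink q5. Once q4 is reached the prefix is confirmed and every continuation is accepted.
A 6-state machine:
        0   1  
>  q0   q5  q1 
   q1   q5  q2 
   q2   q5  q3 
   q3   q4  q5 
 * q4   q4  q4 
   q5   q5  q5 
(> = start, * = accepting)

start=q0; accept=q4; q0-0>q5; q0-1>q1; q1-0>q5; q1-1>q2; q2-0>q5; q2-1>q3; q3-0>q4; q3-1>q5; q4-0>q4; q4-1>q4; q5-0>q5; q5-1>q5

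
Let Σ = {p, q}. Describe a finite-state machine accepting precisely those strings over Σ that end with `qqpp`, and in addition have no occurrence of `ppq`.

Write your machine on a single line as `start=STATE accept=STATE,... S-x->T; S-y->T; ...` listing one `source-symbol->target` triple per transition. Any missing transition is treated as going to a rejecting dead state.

Build one automaton per condition and run them in lockstep. One (5 states) tracks how much of the suffix `qqpp` has currently been matched; the other (4 states) tracks partial matches of the forbidden pattern `ppq`. Each combined state is a pair, one component from each; accept when both components accept. Minimizing collapses redundant product states.
        p   q  
>  s0   s1  s2 
   s1   s3  s2 
   s2   s1  s4 
   s3   s3  s3 
   s4   s5  s4 
   s5   s6  s2 
 * s6   s3  s3 
(> = start, * = accepting)

start=s0; accept=s6; s0-p->s1; s0-q->s2; s1-p->s3; s1-q->s2; s2-p->s1; s2-q->s4; s3-p->s3; s3-q->s3; s4-p->s5; s4-q->s4; s5-p->s6; s5-q->s2; s6-p->s3; s6-q->s3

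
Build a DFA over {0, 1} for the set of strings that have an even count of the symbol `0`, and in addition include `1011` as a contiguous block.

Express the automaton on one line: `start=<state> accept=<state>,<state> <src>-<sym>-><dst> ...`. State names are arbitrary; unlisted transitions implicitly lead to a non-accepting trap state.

start=q0 accept=q9 q0-0->q1 q0-1->q2 q1-0->q0 q1-1->q3 q2-0->q4 q2-1->q2 q3-0->q5 q3-1->q3 q4-0->q0 q4-1->q6 q5-0->q1 q5-1->q7 q6-0->q5 q6-1->q8 q7-0->q4 q7-1->q9 q8-0->q9 q8-1->q8 q9-0->q8 q9-1->q9

Build one automaton per condition and run them in lockstep. The first has 2 states tracking the count of `0`s modulo 2; the second has 5 states tracking whether and how much of `1011` has been seen. A product state is a pair (one from each), accepting exactly when both do.
With 10 states:
        0   1  
>  q0   q1  q2 
   q1   q0  q3 
   q2   q4  q2 
   q3   q5  q3 
   q4   q0  q6 
   q5   q1  q7 
   q6   q5  q8 
   q7   q4  q9 
   q8   q9  q8 
 * q9   q8  q9 
(> = start, * = accepting)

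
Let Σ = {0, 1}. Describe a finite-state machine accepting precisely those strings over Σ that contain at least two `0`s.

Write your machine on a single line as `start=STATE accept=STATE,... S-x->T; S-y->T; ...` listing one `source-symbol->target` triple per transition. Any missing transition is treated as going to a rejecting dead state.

Only the number of `0`s matters, and only up to 3. Make a chain q0 → q1 → q2 → q3 advanced by each `0` (with q3 absorbing); every other symbol self-loops. The accepting set is {q2, q3}.
A 4-state machine:
        0   1  
>  q0   q1  q0 
   q1   q2  q1 
 * q2   q3  q2 
 * q3   q3  q3 
(> = start, * = accepting)

start=q0; accept=q2,q3; q0-0->q1; q0-1->q0; q1-0->q2; q1-1->q1; q2-0->q3; q2-1->q2; q3-0->q3; q3-1->q3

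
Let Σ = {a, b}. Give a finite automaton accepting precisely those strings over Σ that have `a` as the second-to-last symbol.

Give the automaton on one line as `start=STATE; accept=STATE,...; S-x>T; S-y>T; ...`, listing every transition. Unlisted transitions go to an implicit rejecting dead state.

start=q0; accept=q3,q4; q0-a>q1; q0-b>q2; q1-a>q3; q1-b>q4; q2-a>q5; q2-b>q6; q3-a>q3; q3-b>q4; q4-a>q5; q4-b>q6; q5-a>q3; q5-b>q4; q6-a>q5; q6-b>q6

A DFA must remember the last 2 symbols (since which symbol is second-to-last isn't known until the input ends). Use one state per possible window of the last ≤2 symbols; accept from those whose window starts with `a`.
With 7 states:
        a   b  
>  q0   q1  q2 
   q1   q3  q4 
   q2   q5  q6 
 * q3   q3  q4 
 * q4   q5  q6 
   q5   q3  q4 
   q6   q5  q6 
(> = start, * = accepting)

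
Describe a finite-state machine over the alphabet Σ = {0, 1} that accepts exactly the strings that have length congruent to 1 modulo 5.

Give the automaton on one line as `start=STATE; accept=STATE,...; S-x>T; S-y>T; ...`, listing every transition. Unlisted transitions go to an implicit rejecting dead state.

start=q0; accept=q1; q0-0>q1; q0-1>q1; q1-0>q2; q1-1>q2; q2-0>q3; q2-1>q3; q3-0>q4; q3-1>q4; q4-0>q0; q4-1>q0

Count input length modulo 5: every symbol advances one step around the cycle q0 → q1 → q2 → q3 → q4 → q0. Accept at q1.
5 states suffice.
        0   1  
>  q0   q1  q1 
 * q1   q2  q2 
   q2   q3  q3 
   q3   q4  q4 
   q4   q0  q0 
(> = start, * = accepting)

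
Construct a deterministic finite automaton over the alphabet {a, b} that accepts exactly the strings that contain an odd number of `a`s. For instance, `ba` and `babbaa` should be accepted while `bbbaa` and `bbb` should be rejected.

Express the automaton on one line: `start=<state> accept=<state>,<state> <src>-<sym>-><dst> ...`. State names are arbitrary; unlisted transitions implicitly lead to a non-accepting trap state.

The only thing that matters is how many `a`s have appeared, reduced mod 2. Use one state per residue: q0 for 0, …, q1 for 1. Reading `a` moves to the next residue; anything else stays put. q1 is accepting.
With 2 states:
        a   b  
>  q0   q1  q0 
 * q1   q0  q1 
(> = start, * = accepting)

start=q0 accept=q1 q0-a->q1 q0-b->q0 q1-a->q0 q1-b->q1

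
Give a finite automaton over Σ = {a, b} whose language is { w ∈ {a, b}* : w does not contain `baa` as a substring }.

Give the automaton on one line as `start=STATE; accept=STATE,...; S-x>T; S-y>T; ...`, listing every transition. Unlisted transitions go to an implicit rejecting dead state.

start=q0; accept=q0,q1,q2; q0-a>q0; q0-b>q1; q1-a>q2; q1-b>q1; q2-a>q3; q2-b>q1; q3-a>q3; q3-b>q3

Track partial matches of the forbidden pattern `baa`. State q3 is a dead state reached once `baa` has occurred; every other state accepts. q0 means no part of `baa` is currently matched.
With 4 states:
        a   b  
>* q0   q0  q1 
 * q1   q2  q1 
 * q2   q3  q1 
   q3   q3  q3 
(> = start, * = accepting)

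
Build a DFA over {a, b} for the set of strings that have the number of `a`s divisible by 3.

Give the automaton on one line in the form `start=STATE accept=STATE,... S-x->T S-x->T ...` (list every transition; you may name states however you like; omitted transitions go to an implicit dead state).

start=q0 accept=q0 q0-a->q1 q0-b->q0 q1-a->q2 q1-b->q1 q2-a->q0 q2-b->q2

The only thing that matters is how many `a`s have appeared, reduced mod 3. Use one state per residue: q0 for 0, …, q2 for 2. Reading `a` moves to the next residue; anything else stays put. q0 is accepting.
A 3-state machine:
        a   b  
>* q0   q1  q0 
   q1   q2  q1 
   q2   q0  q2 
(> = start, * = accepting)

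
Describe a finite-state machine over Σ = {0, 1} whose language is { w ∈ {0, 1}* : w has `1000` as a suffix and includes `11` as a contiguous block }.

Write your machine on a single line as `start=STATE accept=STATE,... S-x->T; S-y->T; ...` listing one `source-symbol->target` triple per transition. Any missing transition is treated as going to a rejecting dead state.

Handle the two conditions separately and then intersect. The first has 5 states tracking how much of the suffix `1000` has currently been matched; the second has 3 states tracking whether and how much of `11` has been seen. A product state is a pair (one from each), accepting exactly when both do. Equivalent product states are then merged.
With 7 states:
        0   1  
>  q0   q0  q1 
   q1   q0  q2 
   q2   q3  q2 
   q3   q4  q2 
   q4   q5  q2 
 * q5   q6  q2 
   q6   q6  q2 
(> = start, * = accepting)

start=q0; accept=q5; q0-0->q0; q0-1->q1; q1-0->q0; q1-1->q2; q2-0->q3; q2-1->q2; q3-0->q4; q3-1->q2; q4-0->q5; q4-1->q2; q5-0->q6; q5-1->q2; q6-0->q6; q6-1->q2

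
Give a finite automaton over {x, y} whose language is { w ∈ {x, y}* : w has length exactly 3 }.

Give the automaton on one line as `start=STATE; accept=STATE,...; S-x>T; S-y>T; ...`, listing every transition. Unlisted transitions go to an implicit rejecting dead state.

Count input length up to 4: every symbol moves from s0 toward s4, which means 'more than 3' and absorbs. Accept from {s3}.
A 5-state machine:
        x   y  
>  s0   s1  s1 
   s1   s2  s2 
   s2   s3  s3 
 * s3   s4  s4 
   s4   s4  s4 
(> = start, * = accepting)

start=s0; accept=s3; s0-x>s1; s0-y>s1; s1-x>s2; s1-y>s2; s2-x>s3; s2-y>s3; s3-x>s4; s3-y>s4; s4-x>s4; s4-y>s4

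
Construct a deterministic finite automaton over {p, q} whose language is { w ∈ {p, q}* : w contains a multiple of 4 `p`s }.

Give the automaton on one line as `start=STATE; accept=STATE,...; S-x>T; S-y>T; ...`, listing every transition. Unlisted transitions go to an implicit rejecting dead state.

start=S0; accept=S0; S0-p>S1; S0-q>S0; S1-p>S2; S1-q>S1; S2-p>S3; S2-q>S2; S3-p>S0; S3-q>S3

Keep the running count of `p`s modulo 4: each `p` advances along the cycle S0 → S1 → S2 → S3 → S0 while other symbols loop. Accept at S0.
4 states suffice.
        p   q  
>* S0   S1  S0 
   S1   S2  S1 
   S2   S3  S2 
   S3   S0  S3 
(> = start, * = accepting)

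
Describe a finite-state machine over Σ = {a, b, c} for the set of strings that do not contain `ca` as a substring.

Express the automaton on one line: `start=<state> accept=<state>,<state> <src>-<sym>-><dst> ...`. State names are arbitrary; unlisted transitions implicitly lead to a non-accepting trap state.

Track partial matches of the forbidden pattern `ca`. State s2 is a dead state reached once `ca` has occurred; every other state accepts. s0 means no part of `ca` is currently matched.
With 3 states:
        a   b   c  
>* s0   s0  s0  s1 
 * s1   s2  s0  s1 
   s2   s2  s2  s2 
(> = start, * = accepting)

start=s0 accept=s0,s1 s0-a->s0 s0-b->s0 s0-c->s1 s1-a->s2 s1-b->s0 s1-c->s1 s2-a->s2 s2-b->s2 s2-c->s2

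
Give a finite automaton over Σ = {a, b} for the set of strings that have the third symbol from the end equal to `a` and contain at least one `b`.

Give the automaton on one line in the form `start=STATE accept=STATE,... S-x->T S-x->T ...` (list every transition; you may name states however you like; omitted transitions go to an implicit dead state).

Run two small machines in parallel and take their product. The first has 15 states tracking the last 3 symbols read; the second has 3 states tracking the count of `b`s, saturating at 2. A product state is a pair (one from each), accepting exactly when both do.
A 20-state machine:
          a    b  
>  q0     q1   q2 
   q1     q3   q4 
   q2     q5   q6 
   q3     q7   q8 
   q4     q9  q10 
   q5    q11  q12 
   q6    q13  q14 
   q7     q7   q8 
 * q8     q9  q10 
 * q9    q11  q12 
 * q10   q13  q14 
   q11   q15  q16 
   q12   q17  q10 
   q13   q18  q12 
   q14   q13  q14 
 * q15   q15  q16 
 * q16   q17  q10 
 * q17   q18  q12 
   q18   q19  q16 
 * q19   q19  q16 
(> = start, * = accepting)

start=q0 accept=q8,q9,q10,q15,q16,q17,q19 q0-a->q1 q0-b->q2 q1-a->q3 q1-b->q4 q2-a->q5 q2-b->q6 q3-a->q7 q3-b->q8 q4-a->q9 q4-b->q10 q5-a->q11 q5-b->q12 q6-a->q13 q6-b->q14 q7-a->q7 q7-b->q8 q8-a->q9 q8-b->q10 q9-a->q11 q9-b->q12 q10-a->q13 q10-b->q14 q11-a->q15 q11-b->q16 q12-a->q17 q12-b->q10 q13-a->q18 q13-b->q12 q14-a->q13 q14-b->q14 q15-a->q15 q15-b->q16 q16-a->q17 q16-b->q10 q17-a->q18 q17-b->q12 q18-a->q19 q18-b->q16 q19-a->q19 q19-b->q16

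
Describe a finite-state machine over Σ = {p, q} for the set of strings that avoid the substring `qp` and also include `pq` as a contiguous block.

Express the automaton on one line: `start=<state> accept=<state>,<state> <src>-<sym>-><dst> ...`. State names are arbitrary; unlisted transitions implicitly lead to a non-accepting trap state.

Build one automaton per condition and run them in lockstep. One (3 states) tracks partial matches of the forbidden pattern `qp`; the other (3 states) tracks whether and how much of `pq` has been seen. Each combined state is a pair, one component from each; accept when both components accept.
With 6 states:
       p  q 
>  A   B  C 
   B   B  D 
   C   E  C 
 * D   F  D 
   E   E  F 
   F   F  F 
(> = start, * = accepting)

start=A accept=D A-p->B A-q->C B-p->B B-q->D C-p->E C-q->C D-p->F D-q->D E-p->E E-q->F F-p->F F-q->F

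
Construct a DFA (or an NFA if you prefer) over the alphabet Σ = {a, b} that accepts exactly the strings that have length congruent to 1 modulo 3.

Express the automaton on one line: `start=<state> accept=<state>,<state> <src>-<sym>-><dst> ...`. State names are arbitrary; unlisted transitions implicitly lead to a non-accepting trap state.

Count input length modulo 3: every symbol advances one step around the cycle s0 → s1 → s2 → s0. Accept at s1.
        a   b  
>  s0   s1  s1 
 * s1   s2  s2 
   s2   s0  s0 
(> = start, * = accepting)

start=s0 accept=s1 s0-a->s1 s0-b->s1 s1-a->s2 s1-b->s2 s2-a->s0 s2-b->s0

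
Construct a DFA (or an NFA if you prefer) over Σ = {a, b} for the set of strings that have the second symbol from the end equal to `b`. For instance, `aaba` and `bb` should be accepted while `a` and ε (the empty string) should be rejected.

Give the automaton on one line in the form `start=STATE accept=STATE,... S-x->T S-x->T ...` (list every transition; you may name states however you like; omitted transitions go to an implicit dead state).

Because acceptance depends on a position counted from the end, the machine has to buffer the most recent 2 symbols. Make each state the string of the last up-to-2 symbols read; on input `x` shift the window left and append `x`. Accept when the buffered window has length 2 and begins with `b`.
With 7 states:
        a   b  
>  q0   q1  q2 
   q1   q3  q4 
   q2   q5  q6 
   q3   q3  q4 
   q4   q5  q6 
 * q5   q3  q4 
 * q6   q5  q6 
(> = start, * = accepting)

start=q0 accept=q5,q6 q0-a->q1 q0-b->q2 q1-a->q3 q1-b->q4 q2-a->q5 q2-b->q6 q3-a->q3 q3-b->q4 q4-a->q5 q4-b->q6 q5-a->q3 q5-b->q4 q6-a->q5 q6-b->q6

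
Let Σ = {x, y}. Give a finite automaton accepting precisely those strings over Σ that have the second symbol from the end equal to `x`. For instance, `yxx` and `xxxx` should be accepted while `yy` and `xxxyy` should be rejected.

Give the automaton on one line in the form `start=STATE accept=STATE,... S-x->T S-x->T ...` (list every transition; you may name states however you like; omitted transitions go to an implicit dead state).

start=q0 accept=q3,q4 q0-x->q1 q0-y->q2 q1-x->q3 q1-y->q4 q2-x->q5 q2-y->q6 q3-x->q3 q3-y->q4 q4-x->q5 q4-y->q6 q5-x->q3 q5-y->q4 q6-x->q5 q6-y->q6

A DFA must remember the last 2 symbols (since which symbol is second-to-last isn't known until the input ends). Use one state per possible window of the last ≤2 symbols; accept from those whose window starts with `x`.
A 7-state machine:
        x   y  
>  q0   q1  q2 
   q1   q3  q4 
   q2   q5  q6 
 * q3   q3  q4 
 * q4   q5  q6 
   q5   q3  q4 
   q6   q5  q6 
(> = start, * = accepting)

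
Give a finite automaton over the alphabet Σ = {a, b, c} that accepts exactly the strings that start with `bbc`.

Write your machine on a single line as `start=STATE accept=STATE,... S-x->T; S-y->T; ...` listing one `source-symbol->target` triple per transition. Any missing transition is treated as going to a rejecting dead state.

start=q0; accept=q3; q0-a->q4; q0-b->q1; q0-c->q4; q1-a->q4; q1-b->q2; q1-c->q4; q2-a->q4; q2-b->q4; q2-c->q3; q3-a->q3; q3-b->q3; q3-c->q3; q4-a->q4; q4-b->q4; q4-c->q4

Walk along `bbc` while the input agrees: from q0 take `b` to q1, and so on. Any deviation drops to the rejecting sink q4. Once q3 is reached the prefix is confirmed and every continuation is accepted.
5 states suffice.
        a   b   c  
>  q0   q4  q1  q4 
   q1   q4  q2  q4 
   q2   q4  q4  q3 
 * q3   q3  q3  q3 
   q4   q4  q4  q4 
(> = start, * = accepting)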